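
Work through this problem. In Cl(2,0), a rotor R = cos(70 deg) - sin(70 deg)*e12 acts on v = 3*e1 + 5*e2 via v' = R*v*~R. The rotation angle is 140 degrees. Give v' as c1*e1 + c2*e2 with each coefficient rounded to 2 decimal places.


Rotor R = cos(70deg) - sin(70deg)*e12
Rotation angle theta = 2 * 70 = 140 degrees
v' = R*v*~R rotates v by theta.
cos(140deg) = -0.7660, sin(140deg) = 0.6428
v'_1 = 3*cos(140deg) - 5*sin(140deg)
= 3*(-0.7660) - 5*0.6428
= -5.51
v'_2 = 3*sin(140deg) + 5*cos(140deg)
= 3*0.6428 + 5*(-0.7660)
= -1.90
v' = -5.51*e1 - 1.90*e2


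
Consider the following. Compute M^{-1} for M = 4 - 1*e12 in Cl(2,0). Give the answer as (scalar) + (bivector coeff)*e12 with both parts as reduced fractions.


M = 4 - 1*e12, where e12^2 = -1.
Since M commutes with its reverse ~M = a - b*e12, M * ~M = a^2 - b^2*e12^2 = a^2 + b^2.
So M^{-1} = ~M / (a^2 + b^2) = (a - b*e12)/(a^2 + b^2).
a^2 + b^2 = 16 + 1 = 17
Scalar part = 4/17 = 4/17
Bivector coeff = 1/17 = 1/17
M^{-1} = 4/17 + 1/17*e12


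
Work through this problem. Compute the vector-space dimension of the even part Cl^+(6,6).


Even subalgebra dimension = 2^(n-1)
n = 6 + 6 = 12
2^(12 - 1) = 2^11 = 2048
Verification: sum of C(12,k) for even k = 1 + 66 + 495 + 924 + 495 + 66 + 1 = 2048
Result = 2048


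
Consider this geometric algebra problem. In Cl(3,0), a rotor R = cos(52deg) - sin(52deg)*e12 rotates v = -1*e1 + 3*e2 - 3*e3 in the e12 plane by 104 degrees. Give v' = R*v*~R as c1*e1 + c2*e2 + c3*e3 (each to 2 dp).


Rotor R = cos(52deg) - sin(52deg)*e12
Rotation angle theta = 2 * 52 = 104 degrees in the e12 plane (e1 -> e2).
The component perpendicular to the plane (e3) is invariant: v'_3 = v3 = -3.00
cos(104deg) = -0.2419, sin(104deg) = 0.9703
v'_1 = v1*cos(theta) - v2*sin(theta) = -1*(-0.2419) - 3*0.9703 = -2.67
v'_2 = v1*sin(theta) + v2*cos(theta) = -1*0.9703 + 3*(-0.2419) = -1.70
v' = -2.67*e1 - 1.70*e2 - 3.00*e3


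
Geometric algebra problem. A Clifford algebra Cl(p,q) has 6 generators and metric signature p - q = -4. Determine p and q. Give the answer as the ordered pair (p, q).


We need p + q = 6 and p - q = -4.
Adding: 2p = 6 + (-4) = 2, so p = 1.
Then q = 6 - 1 = 5.
(p, q) = (1, 5)


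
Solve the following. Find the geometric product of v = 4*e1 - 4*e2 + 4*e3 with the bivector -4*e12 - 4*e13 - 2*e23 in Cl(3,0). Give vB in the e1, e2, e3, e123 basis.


vB has grade-1 (vector) and grade-3 (trivector) parts: vB = (v _| B) + (v ^ B).
Vector part <vB>_1:
  e1: -v2*b12 - v3*b13 = -(-4)*(-4) - (4)*(-4) = 0
  e2: v1*b12 - v3*b23 = (4)*(-4) - (4)*(-2) = -8
  e3: v1*b13 + v2*b23 = (4)*(-4) + (-4)*(-2) = -8
Trivector part <vB>_3:
  e123: v1*b23 - v2*b13 + v3*b12 = (4)*(-2) - (-4)*(-4) + (4)*(-4) = -40
vB = 0*e1 - 8*e2 - 8*e3 - 40*e123


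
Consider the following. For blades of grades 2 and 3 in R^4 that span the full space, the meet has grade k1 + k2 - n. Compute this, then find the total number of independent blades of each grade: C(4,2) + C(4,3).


Meet grade = grade(A) + grade(B) - n
= 2 + 3 - 4 = 1
C(4,2) = 6
C(4,3) = 4
dim_A + dim_B = 6 + 4 = 10


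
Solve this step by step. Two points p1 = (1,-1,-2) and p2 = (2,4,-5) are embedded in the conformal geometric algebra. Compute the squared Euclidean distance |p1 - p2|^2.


p1 - p2 = (-1, -5, 3)
|p1 - p2|^2 = (-1)^2 + (-5)^2 + 3^2
= 1 + 25 + 9
= 35


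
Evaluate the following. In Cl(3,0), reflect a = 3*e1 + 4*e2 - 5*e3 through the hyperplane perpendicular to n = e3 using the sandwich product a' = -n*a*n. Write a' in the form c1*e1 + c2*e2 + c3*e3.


Reflection formula: a' = -n*a*n, with n = e3 (unit vector, n^2 = 1).
For reflection through hyperplane perp to e3:
The component along e3 flips sign, others stay.
a = (3, 4, -5)
a' = (3, 4, 5)
a' = 3*e1 + 4*e2 + 5*e3


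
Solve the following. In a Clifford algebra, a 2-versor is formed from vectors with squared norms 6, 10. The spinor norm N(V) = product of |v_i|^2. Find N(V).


Spinor norm N(V) = |v1|^2 * |v2|^2 * ... * |v2|^2
= 6 * 10
Running product: 6, 60
N(V) = 60


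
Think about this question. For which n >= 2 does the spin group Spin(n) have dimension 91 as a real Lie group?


dim Spin(n) = dim so(n) = n(n-1)/2.
Solve n(n-1)/2 = 91, i.e. n^2 - n - 182 = 0.
Discriminant = 1 + 8*91 = 729
n = (1 + sqrt(729))/2 = (1 + 27)/2 = 14


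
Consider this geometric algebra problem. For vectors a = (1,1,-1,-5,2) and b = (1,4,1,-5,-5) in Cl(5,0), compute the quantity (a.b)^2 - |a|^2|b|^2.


a . b = 1*1 + 1*4 + (-1)*1 + (-5)*(-5) + 2*(-5)
= 1 + 4 + (-1) + 25 + (-10) = 19
|a|^2 = 1^2 + 1^2 + (-1)^2 + (-5)^2 + 2^2 = 32
|b|^2 = 1^2 + 4^2 + 1^2 + (-5)^2 + (-5)^2 = 68
(a.b)^2 = 19^2 = 361
|a|^2 * |b|^2 = 32 * 68 = 2176
Result = 361 - 2176 = -1815


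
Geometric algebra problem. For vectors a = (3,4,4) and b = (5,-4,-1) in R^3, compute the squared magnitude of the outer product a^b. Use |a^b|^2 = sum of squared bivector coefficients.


a wedge b = (a1*b2 - a2*b1)*e12 + (a1*b3 - a3*b1)*e13 + (a2*b3 - a3*b2)*e23
e12 coeff: 3*(-4) - 4*5 = -12 - 20 = -32
e13 coeff: 3*(-1) - 4*5 = -3 - 20 = -23
e23 coeff: 4*(-1) - 4*(-4) = -4 - (-16) = 12
|a wedge b|^2 = (-32)^2 + (-23)^2 + 12^2
= 1024 + 529 + 144
= 1697


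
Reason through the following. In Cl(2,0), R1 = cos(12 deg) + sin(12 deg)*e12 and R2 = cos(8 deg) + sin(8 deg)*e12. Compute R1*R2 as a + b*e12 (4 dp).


Same-plane rotors commute and their half-angles add:
R1*R2 = cos(a1 + a2) + sin(a1 + a2)*e12.
a1 + a2 = 12 + 8 = 20 deg
cos(20 deg) = 0.9397
sin(20 deg) = 0.3420
R1*R2 = 0.9397 + 0.3420*e12


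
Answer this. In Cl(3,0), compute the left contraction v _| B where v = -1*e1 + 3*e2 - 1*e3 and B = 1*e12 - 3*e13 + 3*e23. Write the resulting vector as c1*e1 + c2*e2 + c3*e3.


Left contraction v _| B = <vB>_1 (grade-1 part of the geometric product vB).
Using e1_|e12 = e2, e2_|e12 = -e1, e1_|e13 = e3, e3_|e13 = -e1, e2_|e23 = e3, e3_|e23 = -e2:
e1 coeff: -v2*b12 - v3*b13 = -(3)*(1) - (-1)*(-3) = -6
e2 coeff: v1*b12 - v3*b23 = (-1)*(1) - (-1)*(3) = 2
e3 coeff: v1*b13 + v2*b23 = (-1)*(-3) + (3)*(3) = 12
v _| B = -6*e1 + 2*e2 + 12*e3


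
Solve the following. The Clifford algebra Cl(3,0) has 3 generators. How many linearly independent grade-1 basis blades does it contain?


Number of grade-k basis blades in Cl(p,q) with n = p + q is C(n, k).
n = 3 + 0 = 3
C(3, 1) = 3! / (1! * 2!)
= 6 / (1 * 2)
= 3


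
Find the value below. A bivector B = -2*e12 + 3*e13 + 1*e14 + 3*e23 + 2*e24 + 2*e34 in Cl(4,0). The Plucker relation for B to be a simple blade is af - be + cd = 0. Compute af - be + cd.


Plucker relation: af - be + cd
a*f = (-2)*2 = -4
b*e = 3*2 = 6
c*d = 1*3 = 3
af - be + cd = -4 - 6 + 3
= -7


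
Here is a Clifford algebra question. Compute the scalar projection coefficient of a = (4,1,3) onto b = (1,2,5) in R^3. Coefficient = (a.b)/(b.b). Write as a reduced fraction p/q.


Projection coefficient = (a . b) / (b . b)
a . b = 4*1 + 1*2 + 3*5
= 4 + 2 + 15 = 21
b . b = 1^2 + 2^2 + 5^2
= 1 + 4 + 25 = 30
Coefficient = 21/30
In lowest terms: 7/10


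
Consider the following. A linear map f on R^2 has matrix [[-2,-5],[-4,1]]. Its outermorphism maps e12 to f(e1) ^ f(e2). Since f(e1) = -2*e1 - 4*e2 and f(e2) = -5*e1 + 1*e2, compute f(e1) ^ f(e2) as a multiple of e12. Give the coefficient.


The outermorphism of a linear map f sends e1^e2 to f(e1)^f(e2).
f(e1) = -2*e1 - 4*e2
f(e2) = -5*e1 + 1*e2
f(e1) ^ f(e2) = (-2*e1 - 4*e2) ^ (-5*e1 + 1*e2)
= (-2)*1*e12 + (-4)*(-5)*e21
= (-2 - 20)*e12
= -22*e12
Coefficient = -22


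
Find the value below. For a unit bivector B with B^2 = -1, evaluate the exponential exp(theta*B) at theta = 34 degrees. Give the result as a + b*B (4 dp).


For a unit bivector B with B^2 = -1, the exponential series gives
e^(theta*B) = cos(theta) + sin(theta)*B (the GA analogue of Euler's formula).
theta = 34 degrees = 0.593412 rad
cos(34 deg) = 0.8290
sin(34 deg) = 0.5592
exp(theta*B) = 0.8290 + 0.5592*B


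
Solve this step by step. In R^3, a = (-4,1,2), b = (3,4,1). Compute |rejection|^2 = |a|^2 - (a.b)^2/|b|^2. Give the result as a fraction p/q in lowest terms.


|a|^2 = (-4)^2 + 1^2 + 2^2 = 21
|b|^2 = 3^2 + 4^2 + 1^2 = 26
a . b = (-4)*3 + 1*4 + 2*1 = -6
(a.b)^2 = (-6)^2 = 36
|rej|^2 = 21 - 36/26
= (546 - 36)/26
= 510/26
In lowest terms: 255/13


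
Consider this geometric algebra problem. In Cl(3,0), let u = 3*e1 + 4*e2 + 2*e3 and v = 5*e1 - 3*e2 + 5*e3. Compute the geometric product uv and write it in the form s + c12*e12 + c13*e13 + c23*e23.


In Cl(3,0): e_i^2 = 1, e_ie_j = -e_je_i for i != j.
Scalar part = u . v = 3*5 + 4*(-3) + 2*5
= 15 + (-12) + 10 = 13
e12 coeff = 3*(-3) - 4*5 = -9 - 20 = -29
e13 coeff = 3*5 - 2*5 = 15 - 10 = 5
e23 coeff = 4*5 - 2*(-3) = 20 - (-6) = 26
uv = 13 - 29*e12 + 5*e13 + 26*e23


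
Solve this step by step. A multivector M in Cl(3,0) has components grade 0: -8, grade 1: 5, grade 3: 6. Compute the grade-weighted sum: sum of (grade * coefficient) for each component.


Grade-weighted sum = sum of grade_k * coefficient_k
0*(-8) = 0
1*5 = 5
3*6 = 18
Total = 0 + 5 + 18 = 23


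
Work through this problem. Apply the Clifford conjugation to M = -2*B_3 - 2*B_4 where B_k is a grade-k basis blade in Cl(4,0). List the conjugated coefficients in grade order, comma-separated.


Clifford conjugate sign for grade k: (-1)^(k(k+1)/2)
Grade 3: (-1)^(3*4/2) = (-1)^6 = 1, coeff -2 -> -2
Grade 4: (-1)^(4*5/2) = (-1)^10 = 1, coeff -2 -> -2
Conjugated coefficients: -2, -2


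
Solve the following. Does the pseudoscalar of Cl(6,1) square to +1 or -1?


The pseudoscalar I = e1...e_n (product of all n generators) of Cl(p,q) satisfies I^2 = (-1)^(q + n(n-1)/2).
p = 6, q = 1, n = p + q = 7
n(n-1)/2 = 7 * 6 / 2 = 21
Exponent = q + n(n-1)/2 = 1 + 21 = 22
I^2 = (-1)^22 = +1


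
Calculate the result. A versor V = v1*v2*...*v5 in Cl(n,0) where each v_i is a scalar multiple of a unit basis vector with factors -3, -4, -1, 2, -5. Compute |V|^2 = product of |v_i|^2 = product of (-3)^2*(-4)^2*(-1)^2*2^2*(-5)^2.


Each vector v_i has |v_i|^2 = s_i^2
Squared scales: (-3)^2 = 9, (-4)^2 = 16, (-1)^2 = 1, 2^2 = 4, (-5)^2 = 25
|V|^2 = 9 * 16 * 1 * 4 * 25
= 14400


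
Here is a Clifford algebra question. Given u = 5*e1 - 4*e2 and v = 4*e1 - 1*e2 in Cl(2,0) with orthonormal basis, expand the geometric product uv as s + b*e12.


Expand: (5*e1 - 4*e2)(4*e1 - 1*e2)
= 5*4*e1e1 + 5*(-1)*e1e2 + (-4)*4*e2e1 + (-4)*(-1)*e2e2
Using e1^2 = e2^2 = 1, e2e1 = -e1e2:
Scalar part s = 5*4 + (-4)*(-1) = 20 + 4 = 24
Bivector part b = 5*(-1) - (-4)*4 = -5 - (-16) = 11
uv = 24 + 11*e12


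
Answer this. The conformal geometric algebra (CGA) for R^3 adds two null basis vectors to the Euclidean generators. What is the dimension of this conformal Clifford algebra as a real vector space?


The conformal model of R^3 uses Cl(4,1): the 3 Euclidean generators plus two extra orthogonal generators e+ (e+^2 = +1) and e- (e-^2 = -1), from which the null vectors e0, einf are built.
Number of generators m = 3 + 2 = 5.
dim Cl(p,q) = 2^m = 2^5 = 32


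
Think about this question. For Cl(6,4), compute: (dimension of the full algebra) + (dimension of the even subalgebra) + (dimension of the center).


n = 6 + 4 = 10
Total dim = 2^10 = 1024
Even subalgebra dim = 2^9 = 512
n is even, so center dim = 1
Sum = 1024 + 512 + 1 = 1537


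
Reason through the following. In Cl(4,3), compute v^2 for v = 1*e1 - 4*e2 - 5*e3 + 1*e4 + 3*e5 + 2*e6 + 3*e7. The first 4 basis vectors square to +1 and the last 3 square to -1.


v^2 = sum of c_i^2 * e_i^2
Positive signature terms (e_i^2 = +1): 1^2 + (-4)^2 + (-5)^2 + 1^2 = 43
Negative signature terms (e_j^2 = -1): 3^2 + 2^2 + 3^2 = 22
v^2 = 43 - 22 = 21


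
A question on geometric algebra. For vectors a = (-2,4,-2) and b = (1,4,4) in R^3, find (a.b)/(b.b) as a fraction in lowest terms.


Projection coefficient = (a . b) / (b . b)
a . b = (-2)*1 + 4*4 + (-2)*4
= -2 + 16 + (-8) = 6
b . b = 1^2 + 4^2 + 4^2
= 1 + 16 + 16 = 33
Coefficient = 6/33
In lowest terms: 2/11


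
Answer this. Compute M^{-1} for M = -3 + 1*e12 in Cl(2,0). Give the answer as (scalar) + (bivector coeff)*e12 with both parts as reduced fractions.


M = -3 + 1*e12, where e12^2 = -1.
Since M commutes with its reverse ~M = a - b*e12, M * ~M = a^2 - b^2*e12^2 = a^2 + b^2.
So M^{-1} = ~M / (a^2 + b^2) = (a - b*e12)/(a^2 + b^2).
a^2 + b^2 = 9 + 1 = 10
Scalar part = -3/10 = -3/10
Bivector coeff = -1/10 = -1/10
M^{-1} = -3/10 - 1/10*e12


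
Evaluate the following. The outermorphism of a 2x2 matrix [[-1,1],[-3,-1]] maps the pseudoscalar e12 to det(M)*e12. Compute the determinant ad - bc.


The outermorphism of a linear map f sends e1^e2 to f(e1)^f(e2).
f(e1) = -1*e1 - 3*e2
f(e2) = 1*e1 - 1*e2
f(e1) ^ f(e2) = (-1*e1 - 3*e2) ^ (1*e1 - 1*e2)
= (-1)*(-1)*e12 + (-3)*1*e21
= (1 - (-3))*e12
= 4*e12
Coefficient = 4


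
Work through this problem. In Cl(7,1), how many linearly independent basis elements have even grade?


Even subalgebra dimension = 2^(n-1)
n = 7 + 1 = 8
2^(8 - 1) = 2^7 = 128
Verification: sum of C(8,k) for even k = 1 + 28 + 70 + 28 + 1 = 128
Result = 128


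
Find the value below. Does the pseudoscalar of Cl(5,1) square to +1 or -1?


The pseudoscalar I = e1...e_n (product of all n generators) of Cl(p,q) satisfies I^2 = (-1)^(q + n(n-1)/2).
p = 5, q = 1, n = p + q = 6
n(n-1)/2 = 6 * 5 / 2 = 15
Exponent = q + n(n-1)/2 = 1 + 15 = 16
I^2 = (-1)^16 = +1


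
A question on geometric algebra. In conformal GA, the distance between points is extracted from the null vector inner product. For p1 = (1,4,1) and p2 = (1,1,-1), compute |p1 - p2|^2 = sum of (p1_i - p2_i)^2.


p1 - p2 = (0, 3, 2)
|p1 - p2|^2 = 0^2 + 3^2 + 2^2
= 0 + 9 + 4
= 13


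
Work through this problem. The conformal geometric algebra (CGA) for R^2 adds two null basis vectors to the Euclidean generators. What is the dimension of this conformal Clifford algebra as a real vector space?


The conformal model of R^2 uses Cl(3,1): the 2 Euclidean generators plus two extra orthogonal generators e+ (e+^2 = +1) and e- (e-^2 = -1), from which the null vectors e0, einf are built.
Number of generators m = 2 + 2 = 4.
dim Cl(p,q) = 2^m = 2^4 = 16


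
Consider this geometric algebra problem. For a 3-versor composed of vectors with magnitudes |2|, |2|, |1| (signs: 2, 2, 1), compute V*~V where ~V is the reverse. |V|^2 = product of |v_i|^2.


Each vector v_i has |v_i|^2 = s_i^2
Squared scales: 2^2 = 4, 2^2 = 4, 1^2 = 1
|V|^2 = 4 * 4 * 1
= 16


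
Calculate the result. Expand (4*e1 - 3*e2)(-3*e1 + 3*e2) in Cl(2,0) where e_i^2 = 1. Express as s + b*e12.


Expand: (4*e1 - 3*e2)(-3*e1 + 3*e2)
= 4*(-3)*e1e1 + 4*3*e1e2 + (-3)*(-3)*e2e1 + (-3)*3*e2e2
Using e1^2 = e2^2 = 1, e2e1 = -e1e2:
Scalar part s = 4*(-3) + (-3)*3 = -12 + (-9) = -21
Bivector part b = 4*3 - (-3)*(-3) = 12 - 9 = 3
uv = -21 + 3*e12


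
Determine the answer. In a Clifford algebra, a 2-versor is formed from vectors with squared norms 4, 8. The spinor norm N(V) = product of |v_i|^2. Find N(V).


Spinor norm N(V) = |v1|^2 * |v2|^2 * ... * |v2|^2
= 4 * 8
Running product: 4, 32
N(V) = 32


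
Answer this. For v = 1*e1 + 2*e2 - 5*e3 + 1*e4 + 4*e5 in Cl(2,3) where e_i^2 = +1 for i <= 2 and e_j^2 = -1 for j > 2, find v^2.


v^2 = sum of c_i^2 * e_i^2
Positive signature terms (e_i^2 = +1): 1^2 + 2^2 = 5
Negative signature terms (e_j^2 = -1): (-5)^2 + 1^2 + 4^2 = 42
v^2 = 5 - 42 = -37


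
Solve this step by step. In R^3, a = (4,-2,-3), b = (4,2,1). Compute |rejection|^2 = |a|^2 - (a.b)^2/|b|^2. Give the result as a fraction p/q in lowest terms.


|a|^2 = 4^2 + (-2)^2 + (-3)^2 = 29
|b|^2 = 4^2 + 2^2 + 1^2 = 21
a . b = 4*4 + (-2)*2 + (-3)*1 = 9
(a.b)^2 = 9^2 = 81
|rej|^2 = 29 - 81/21
= (609 - 81)/21
= 528/21
In lowest terms: 176/7


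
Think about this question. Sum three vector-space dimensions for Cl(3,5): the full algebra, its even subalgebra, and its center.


n = 3 + 5 = 8
Total dim = 2^8 = 256
Even subalgebra dim = 2^7 = 128
n is even, so center dim = 1
Sum = 256 + 128 + 1 = 385


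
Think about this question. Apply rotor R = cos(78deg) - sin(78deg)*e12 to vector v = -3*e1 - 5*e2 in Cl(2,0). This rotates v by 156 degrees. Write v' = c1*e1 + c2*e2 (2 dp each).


Rotor R = cos(78deg) - sin(78deg)*e12
Rotation angle theta = 2 * 78 = 156 degrees
v' = R*v*~R rotates v by theta.
cos(156deg) = -0.9135, sin(156deg) = 0.4067
v'_1 = -3*cos(156deg) - (-5)*sin(156deg)
= -3*(-0.9135) - (-5)*0.4067
= 4.77
v'_2 = -3*sin(156deg) + (-5)*cos(156deg)
= -3*0.4067 + (-5)*(-0.9135)
= 3.35
v' = 4.77*e1 + 3.35*e2


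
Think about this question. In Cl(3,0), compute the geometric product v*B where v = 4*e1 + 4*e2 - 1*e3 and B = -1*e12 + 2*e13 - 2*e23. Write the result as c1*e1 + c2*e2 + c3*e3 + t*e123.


vB has grade-1 (vector) and grade-3 (trivector) parts: vB = (v _| B) + (v ^ B).
Vector part <vB>_1:
  e1: -v2*b12 - v3*b13 = -(4)*(-1) - (-1)*(2) = 6
  e2: v1*b12 - v3*b23 = (4)*(-1) - (-1)*(-2) = -6
  e3: v1*b13 + v2*b23 = (4)*(2) + (4)*(-2) = 0
Trivector part <vB>_3:
  e123: v1*b23 - v2*b13 + v3*b12 = (4)*(-2) - (4)*(2) + (-1)*(-1) = -15
vB = 6*e1 - 6*e2 + 0*e3 - 15*e123


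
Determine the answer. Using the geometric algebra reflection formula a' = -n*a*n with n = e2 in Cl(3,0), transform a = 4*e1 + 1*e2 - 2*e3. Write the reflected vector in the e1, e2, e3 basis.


Reflection formula: a' = -n*a*n, with n = e2 (unit vector, n^2 = 1).
For reflection through hyperplane perp to e2:
The component along e2 flips sign, others stay.
a = (4, 1, -2)
a' = (4, -1, -2)
a' = 4*e1 - 1*e2 - 2*e3


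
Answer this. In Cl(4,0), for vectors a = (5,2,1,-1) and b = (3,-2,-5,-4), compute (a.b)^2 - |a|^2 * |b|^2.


a . b = 5*3 + 2*(-2) + 1*(-5) + (-1)*(-4)
= 15 + (-4) + (-5) + 4 = 10
|a|^2 = 5^2 + 2^2 + 1^2 + (-1)^2 = 31
|b|^2 = 3^2 + (-2)^2 + (-5)^2 + (-4)^2 = 54
(a.b)^2 = 10^2 = 100
|a|^2 * |b|^2 = 31 * 54 = 1674
Result = 100 - 1674 = -1574


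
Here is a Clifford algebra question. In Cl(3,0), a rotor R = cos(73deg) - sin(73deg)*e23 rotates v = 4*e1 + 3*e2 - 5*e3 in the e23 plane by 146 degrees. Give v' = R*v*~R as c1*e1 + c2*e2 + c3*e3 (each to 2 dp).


Rotor R = cos(73deg) - sin(73deg)*e23
Rotation angle theta = 2 * 73 = 146 degrees in the e23 plane (e2 -> e3).
The component perpendicular to the plane (e1) is invariant: v'_1 = v1 = 4.00
cos(146deg) = -0.8290, sin(146deg) = 0.5592
v'_2 = v2*cos(theta) - v3*sin(theta) = 3*(-0.8290) - (-5)*0.5592 = 0.31
v'_3 = v2*sin(theta) + v3*cos(theta) = 3*0.5592 + (-5)*(-0.8290) = 5.82
v' = 4.00*e1 + 0.31*e2 + 5.82*e3


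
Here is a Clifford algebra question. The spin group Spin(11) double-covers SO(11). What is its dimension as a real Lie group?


Spin(n) double-covers SO(n); both have Lie algebra so(n) of dimension n(n-1)/2.
n = 11
n(n-1) = 11 * 10 = 110
dim Spin(11) = 110/2 = 55


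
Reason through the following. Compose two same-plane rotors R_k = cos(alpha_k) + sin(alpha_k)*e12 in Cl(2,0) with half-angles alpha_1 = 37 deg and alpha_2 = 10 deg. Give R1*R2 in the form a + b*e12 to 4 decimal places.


Same-plane rotors commute and their half-angles add:
R1*R2 = cos(a1 + a2) + sin(a1 + a2)*e12.
a1 + a2 = 37 + 10 = 47 deg
cos(47 deg) = 0.6820
sin(47 deg) = 0.7314
R1*R2 = 0.6820 + 0.7314*e12


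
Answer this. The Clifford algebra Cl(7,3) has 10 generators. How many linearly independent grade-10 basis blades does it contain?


Number of grade-k basis blades in Cl(p,q) with n = p + q is C(n, k).
n = 7 + 3 = 10
C(10, 10) = 10! / (10! * 0!)
= 3628800 / (3628800 * 1)
= 1


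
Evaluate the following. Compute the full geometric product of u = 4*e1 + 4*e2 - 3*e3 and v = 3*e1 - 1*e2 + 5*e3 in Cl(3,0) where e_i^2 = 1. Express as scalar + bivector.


In Cl(3,0): e_i^2 = 1, e_ie_j = -e_je_i for i != j.
Scalar part = u . v = 4*3 + 4*(-1) + (-3)*5
= 12 + (-4) + (-15) = -7
e12 coeff = 4*(-1) - 4*3 = -4 - 12 = -16
e13 coeff = 4*5 - (-3)*3 = 20 - (-9) = 29
e23 coeff = 4*5 - (-3)*(-1) = 20 - 3 = 17
uv = -7 - 16*e12 + 29*e13 + 17*e23


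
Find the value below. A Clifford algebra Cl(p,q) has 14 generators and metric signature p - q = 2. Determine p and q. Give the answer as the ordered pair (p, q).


We need p + q = 14 and p - q = 2.
Adding: 2p = 14 + 2 = 16, so p = 8.
Then q = 14 - 8 = 6.
(p, q) = (8, 6)


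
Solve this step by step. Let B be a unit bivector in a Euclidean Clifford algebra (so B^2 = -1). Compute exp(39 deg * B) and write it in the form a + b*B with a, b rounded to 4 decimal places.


For a unit bivector B with B^2 = -1, the exponential series gives
e^(theta*B) = cos(theta) + sin(theta)*B (the GA analogue of Euler's formula).
theta = 39 degrees = 0.680678 rad
cos(39 deg) = 0.7771
sin(39 deg) = 0.6293
exp(theta*B) = 0.7771 + 0.6293*B


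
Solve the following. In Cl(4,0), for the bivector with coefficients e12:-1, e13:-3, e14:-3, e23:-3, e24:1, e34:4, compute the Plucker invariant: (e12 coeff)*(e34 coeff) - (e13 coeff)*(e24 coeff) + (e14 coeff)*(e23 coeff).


Plucker relation: af - be + cd
a*f = (-1)*4 = -4
b*e = (-3)*1 = -3
c*d = (-3)*(-3) = 9
af - be + cd = -4 - (-3) + 9
= 8


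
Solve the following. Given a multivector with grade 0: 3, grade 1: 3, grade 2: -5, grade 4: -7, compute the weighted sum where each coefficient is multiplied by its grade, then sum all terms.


Grade-weighted sum = sum of grade_k * coefficient_k
0*3 = 0
1*3 = 3
2*(-5) = -10
4*(-7) = -28
Total = 0 + 3 + (-10) + (-28) = -35


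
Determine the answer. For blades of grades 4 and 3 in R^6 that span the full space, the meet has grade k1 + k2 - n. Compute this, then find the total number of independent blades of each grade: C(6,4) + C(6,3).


Meet grade = grade(A) + grade(B) - n
= 4 + 3 - 6 = 1
C(6,4) = 15
C(6,3) = 20
dim_A + dim_B = 15 + 20 = 35


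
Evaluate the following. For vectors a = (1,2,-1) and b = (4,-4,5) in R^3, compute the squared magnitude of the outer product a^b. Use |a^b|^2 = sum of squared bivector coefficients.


a wedge b = (a1*b2 - a2*b1)*e12 + (a1*b3 - a3*b1)*e13 + (a2*b3 - a3*b2)*e23
e12 coeff: 1*(-4) - 2*4 = -4 - 8 = -12
e13 coeff: 1*5 - (-1)*4 = 5 - (-4) = 9
e23 coeff: 2*5 - (-1)*(-4) = 10 - 4 = 6
|a wedge b|^2 = (-12)^2 + 9^2 + 6^2
= 144 + 81 + 36
= 261


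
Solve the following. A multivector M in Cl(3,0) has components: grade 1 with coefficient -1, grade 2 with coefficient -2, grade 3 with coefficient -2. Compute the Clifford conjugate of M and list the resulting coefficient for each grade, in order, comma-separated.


Clifford conjugate sign for grade k: (-1)^(k(k+1)/2)
Grade 1: (-1)^(1*2/2) = (-1)^1 = -1, coeff -1 -> 1
Grade 2: (-1)^(2*3/2) = (-1)^3 = -1, coeff -2 -> 2
Grade 3: (-1)^(3*4/2) = (-1)^6 = 1, coeff -2 -> -2
Conjugated coefficients: 1, 2, -2


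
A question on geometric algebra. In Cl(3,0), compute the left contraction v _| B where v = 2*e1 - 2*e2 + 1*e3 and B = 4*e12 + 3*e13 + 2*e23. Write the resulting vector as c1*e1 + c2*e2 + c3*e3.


Left contraction v _| B = <vB>_1 (grade-1 part of the geometric product vB).
Using e1_|e12 = e2, e2_|e12 = -e1, e1_|e13 = e3, e3_|e13 = -e1, e2_|e23 = e3, e3_|e23 = -e2:
e1 coeff: -v2*b12 - v3*b13 = -(-2)*(4) - (1)*(3) = 5
e2 coeff: v1*b12 - v3*b23 = (2)*(4) - (1)*(2) = 6
e3 coeff: v1*b13 + v2*b23 = (2)*(3) + (-2)*(2) = 2
v _| B = 5*e1 + 6*e2 + 2*e3


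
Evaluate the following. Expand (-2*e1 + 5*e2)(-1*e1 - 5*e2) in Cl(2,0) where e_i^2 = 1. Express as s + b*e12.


Expand: (-2*e1 + 5*e2)(-1*e1 - 5*e2)
= (-2)*(-1)*e1e1 + (-2)*(-5)*e1e2 + 5*(-1)*e2e1 + 5*(-5)*e2e2
Using e1^2 = e2^2 = 1, e2e1 = -e1e2:
Scalar part s = (-2)*(-1) + 5*(-5) = 2 + (-25) = -23
Bivector part b = (-2)*(-5) - 5*(-1) = 10 - (-5) = 15
uv = -23 + 15*e12


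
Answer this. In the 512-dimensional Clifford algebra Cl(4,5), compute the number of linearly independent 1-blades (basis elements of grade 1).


Number of grade-k basis blades in Cl(p,q) with n = p + q is C(n, k).
n = 4 + 5 = 9
C(9, 1) = 9! / (1! * 8!)
= 362880 / (1 * 40320)
= 9


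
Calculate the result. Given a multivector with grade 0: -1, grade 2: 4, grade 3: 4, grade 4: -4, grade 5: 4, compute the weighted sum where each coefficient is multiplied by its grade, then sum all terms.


Grade-weighted sum = sum of grade_k * coefficient_k
0*(-1) = 0
2*4 = 8
3*4 = 12
4*(-4) = -16
5*4 = 20
Total = 0 + 8 + 12 + (-16) + 20 = 24


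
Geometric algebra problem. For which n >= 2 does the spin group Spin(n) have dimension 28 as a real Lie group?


dim Spin(n) = dim so(n) = n(n-1)/2.
Solve n(n-1)/2 = 28, i.e. n^2 - n - 56 = 0.
Discriminant = 1 + 8*28 = 225
n = (1 + sqrt(225))/2 = (1 + 15)/2 = 8


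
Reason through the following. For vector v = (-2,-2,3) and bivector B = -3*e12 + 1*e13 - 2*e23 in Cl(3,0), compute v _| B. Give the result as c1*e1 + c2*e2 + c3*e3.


Left contraction v _| B = <vB>_1 (grade-1 part of the geometric product vB).
Using e1_|e12 = e2, e2_|e12 = -e1, e1_|e13 = e3, e3_|e13 = -e1, e2_|e23 = e3, e3_|e23 = -e2:
e1 coeff: -v2*b12 - v3*b13 = -(-2)*(-3) - (3)*(1) = -9
e2 coeff: v1*b12 - v3*b23 = (-2)*(-3) - (3)*(-2) = 12
e3 coeff: v1*b13 + v2*b23 = (-2)*(1) + (-2)*(-2) = 2
v _| B = -9*e1 + 12*e2 + 2*e3


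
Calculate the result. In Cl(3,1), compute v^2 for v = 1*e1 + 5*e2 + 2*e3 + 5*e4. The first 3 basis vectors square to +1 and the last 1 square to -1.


v^2 = sum of c_i^2 * e_i^2
Positive signature terms (e_i^2 = +1): 1^2 + 5^2 + 2^2 = 30
Negative signature terms (e_j^2 = -1): 5^2 = 25
v^2 = 30 - 25 = 5


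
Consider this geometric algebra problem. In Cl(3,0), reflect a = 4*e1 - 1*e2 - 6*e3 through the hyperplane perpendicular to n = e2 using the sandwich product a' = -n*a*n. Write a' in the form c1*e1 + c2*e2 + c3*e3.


Reflection formula: a' = -n*a*n, with n = e2 (unit vector, n^2 = 1).
For reflection through hyperplane perp to e2:
The component along e2 flips sign, others stay.
a = (4, -1, -6)
a' = (4, 1, -6)
a' = 4*e1 + 1*e2 - 6*e3


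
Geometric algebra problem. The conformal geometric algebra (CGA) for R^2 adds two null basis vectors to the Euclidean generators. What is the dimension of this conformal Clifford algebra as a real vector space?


The conformal model of R^2 uses Cl(3,1): the 2 Euclidean generators plus two extra orthogonal generators e+ (e+^2 = +1) and e- (e-^2 = -1), from which the null vectors e0, einf are built.
Number of generators m = 2 + 2 = 4.
dim Cl(p,q) = 2^m = 2^4 = 16


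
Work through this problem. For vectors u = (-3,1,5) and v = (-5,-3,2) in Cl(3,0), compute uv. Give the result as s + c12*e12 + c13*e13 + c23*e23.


In Cl(3,0): e_i^2 = 1, e_ie_j = -e_je_i for i != j.
Scalar part = u . v = (-3)*(-5) + 1*(-3) + 5*2
= 15 + (-3) + 10 = 22
e12 coeff = (-3)*(-3) - 1*(-5) = 9 - (-5) = 14
e13 coeff = (-3)*2 - 5*(-5) = -6 - (-25) = 19
e23 coeff = 1*2 - 5*(-3) = 2 - (-15) = 17
uv = 22 + 14*e12 + 19*e13 + 17*e23


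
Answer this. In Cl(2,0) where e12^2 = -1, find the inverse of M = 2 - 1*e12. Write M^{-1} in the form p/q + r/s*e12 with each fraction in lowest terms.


M = 2 - 1*e12, where e12^2 = -1.
Since M commutes with its reverse ~M = a - b*e12, M * ~M = a^2 - b^2*e12^2 = a^2 + b^2.
So M^{-1} = ~M / (a^2 + b^2) = (a - b*e12)/(a^2 + b^2).
a^2 + b^2 = 4 + 1 = 5
Scalar part = 2/5 = 2/5
Bivector coeff = 1/5 = 1/5
M^{-1} = 2/5 + 1/5*e12


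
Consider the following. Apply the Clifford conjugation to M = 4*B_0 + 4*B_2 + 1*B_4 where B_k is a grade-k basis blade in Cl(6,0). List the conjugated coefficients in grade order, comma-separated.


Clifford conjugate sign for grade k: (-1)^(k(k+1)/2)
Grade 0: (-1)^(0*1/2) = (-1)^0 = 1, coeff 4 -> 4
Grade 2: (-1)^(2*3/2) = (-1)^3 = -1, coeff 4 -> -4
Grade 4: (-1)^(4*5/2) = (-1)^10 = 1, coeff 1 -> 1
Conjugated coefficients: 4, -4, 1


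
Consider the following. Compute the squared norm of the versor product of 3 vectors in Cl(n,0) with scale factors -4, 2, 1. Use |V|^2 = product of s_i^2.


Each vector v_i has |v_i|^2 = s_i^2
Squared scales: (-4)^2 = 16, 2^2 = 4, 1^2 = 1
|V|^2 = 16 * 4 * 1
= 64


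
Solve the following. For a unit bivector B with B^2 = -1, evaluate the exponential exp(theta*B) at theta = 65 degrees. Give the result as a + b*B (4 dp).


For a unit bivector B with B^2 = -1, the exponential series gives
e^(theta*B) = cos(theta) + sin(theta)*B (the GA analogue of Euler's formula).
theta = 65 degrees = 1.134464 rad
cos(65 deg) = 0.4226
sin(65 deg) = 0.9063
exp(theta*B) = 0.4226 + 0.9063*B


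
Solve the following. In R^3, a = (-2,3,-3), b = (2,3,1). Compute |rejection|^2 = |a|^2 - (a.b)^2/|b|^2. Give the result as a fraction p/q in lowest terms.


|a|^2 = (-2)^2 + 3^2 + (-3)^2 = 22
|b|^2 = 2^2 + 3^2 + 1^2 = 14
a . b = (-2)*2 + 3*3 + (-3)*1 = 2
(a.b)^2 = 2^2 = 4
|rej|^2 = 22 - 4/14
= (308 - 4)/14
= 304/14
In lowest terms: 152/7


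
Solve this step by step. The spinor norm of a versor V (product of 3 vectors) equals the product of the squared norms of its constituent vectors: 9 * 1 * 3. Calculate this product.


Spinor norm N(V) = |v1|^2 * |v2|^2 * ... * |v3|^2
= 9 * 1 * 3
Running product: 9, 9, 27
N(V) = 27


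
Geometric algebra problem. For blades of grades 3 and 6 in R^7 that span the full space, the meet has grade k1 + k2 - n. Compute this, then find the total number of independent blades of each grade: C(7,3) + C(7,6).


Meet grade = grade(A) + grade(B) - n
= 3 + 6 - 7 = 2
C(7,3) = 35
C(7,6) = 7
dim_A + dim_B = 35 + 7 = 42


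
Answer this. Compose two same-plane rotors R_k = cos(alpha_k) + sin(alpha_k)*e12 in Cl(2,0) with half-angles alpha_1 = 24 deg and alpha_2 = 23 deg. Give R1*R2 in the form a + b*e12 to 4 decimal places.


Same-plane rotors commute and their half-angles add:
R1*R2 = cos(a1 + a2) + sin(a1 + a2)*e12.
a1 + a2 = 24 + 23 = 47 deg
cos(47 deg) = 0.6820
sin(47 deg) = 0.7314
R1*R2 = 0.6820 + 0.7314*e12


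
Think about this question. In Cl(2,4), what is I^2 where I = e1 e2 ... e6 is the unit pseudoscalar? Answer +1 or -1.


The pseudoscalar I = e1...e_n (product of all n generators) of Cl(p,q) satisfies I^2 = (-1)^(q + n(n-1)/2).
p = 2, q = 4, n = p + q = 6
n(n-1)/2 = 6 * 5 / 2 = 15
Exponent = q + n(n-1)/2 = 4 + 15 = 19
I^2 = (-1)^19 = -1


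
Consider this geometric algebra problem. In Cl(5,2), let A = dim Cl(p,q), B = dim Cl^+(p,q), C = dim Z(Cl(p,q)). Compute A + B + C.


n = 5 + 2 = 7
Total dim = 2^7 = 128
Even subalgebra dim = 2^6 = 64
n is odd, so center dim = 2
Sum = 128 + 64 + 2 = 194


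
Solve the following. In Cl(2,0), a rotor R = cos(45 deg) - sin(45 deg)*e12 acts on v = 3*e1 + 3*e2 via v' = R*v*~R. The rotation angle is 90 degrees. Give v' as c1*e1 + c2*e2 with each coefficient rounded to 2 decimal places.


Rotor R = cos(45deg) - sin(45deg)*e12
Rotation angle theta = 2 * 45 = 90 degrees
v' = R*v*~R rotates v by theta.
cos(90deg) = 0.0000, sin(90deg) = 1.0000
v'_1 = 3*cos(90deg) - 3*sin(90deg)
= 3*0.0000 - 3*1.0000
= -3.00
v'_2 = 3*sin(90deg) + 3*cos(90deg)
= 3*1.0000 + 3*0.0000
= 3.00
v' = -3.00*e1 + 3.00*e2


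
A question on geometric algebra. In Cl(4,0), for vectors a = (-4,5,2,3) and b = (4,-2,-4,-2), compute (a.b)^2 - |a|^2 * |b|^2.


a . b = (-4)*4 + 5*(-2) + 2*(-4) + 3*(-2)
= -16 + (-10) + (-8) + (-6) = -40
|a|^2 = (-4)^2 + 5^2 + 2^2 + 3^2 = 54
|b|^2 = 4^2 + (-2)^2 + (-4)^2 + (-2)^2 = 40
(a.b)^2 = (-40)^2 = 1600
|a|^2 * |b|^2 = 54 * 40 = 2160
Result = 1600 - 2160 = -560


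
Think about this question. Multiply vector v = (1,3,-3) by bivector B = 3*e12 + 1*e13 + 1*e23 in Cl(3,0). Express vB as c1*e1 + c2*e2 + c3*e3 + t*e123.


vB has grade-1 (vector) and grade-3 (trivector) parts: vB = (v _| B) + (v ^ B).
Vector part <vB>_1:
  e1: -v2*b12 - v3*b13 = -(3)*(3) - (-3)*(1) = -6
  e2: v1*b12 - v3*b23 = (1)*(3) - (-3)*(1) = 6
  e3: v1*b13 + v2*b23 = (1)*(1) + (3)*(1) = 4
Trivector part <vB>_3:
  e123: v1*b23 - v2*b13 + v3*b12 = (1)*(1) - (3)*(1) + (-3)*(3) = -11
vB = -6*e1 + 6*e2 + 4*e3 - 11*e123


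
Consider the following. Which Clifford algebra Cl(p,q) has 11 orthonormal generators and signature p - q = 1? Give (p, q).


We need p + q = 11 and p - q = 1.
Adding: 2p = 11 + 1 = 12, so p = 6.
Then q = 11 - 6 = 5.
(p, q) = (6, 5)


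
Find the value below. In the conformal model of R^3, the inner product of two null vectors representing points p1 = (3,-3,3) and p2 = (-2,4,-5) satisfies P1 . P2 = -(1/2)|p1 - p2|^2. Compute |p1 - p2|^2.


p1 - p2 = (5, -7, 8)
|p1 - p2|^2 = 5^2 + (-7)^2 + 8^2
= 25 + 49 + 64
= 138


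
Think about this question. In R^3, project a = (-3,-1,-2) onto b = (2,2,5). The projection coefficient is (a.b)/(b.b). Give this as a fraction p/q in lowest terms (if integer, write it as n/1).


Projection coefficient = (a . b) / (b . b)
a . b = (-3)*2 + (-1)*2 + (-2)*5
= -6 + (-2) + (-10) = -18
b . b = 2^2 + 2^2 + 5^2
= 4 + 4 + 25 = 33
Coefficient = -18/33
In lowest terms: -6/11


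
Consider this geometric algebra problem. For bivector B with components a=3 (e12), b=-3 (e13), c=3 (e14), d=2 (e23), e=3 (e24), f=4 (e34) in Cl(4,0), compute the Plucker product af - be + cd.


Plucker relation: af - be + cd
a*f = 3*4 = 12
b*e = (-3)*3 = -9
c*d = 3*2 = 6
af - be + cd = 12 - (-9) + 6
= 27


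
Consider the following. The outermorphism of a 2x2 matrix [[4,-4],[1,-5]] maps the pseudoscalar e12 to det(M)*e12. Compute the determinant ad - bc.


The outermorphism of a linear map f sends e1^e2 to f(e1)^f(e2).
f(e1) = 4*e1 + 1*e2
f(e2) = -4*e1 - 5*e2
f(e1) ^ f(e2) = (4*e1 + 1*e2) ^ (-4*e1 - 5*e2)
= 4*(-5)*e12 + 1*(-4)*e21
= (-20 - (-4))*e12
= -16*e12
Coefficient = -16


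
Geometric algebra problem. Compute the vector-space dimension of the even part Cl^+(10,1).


Even subalgebra dimension = 2^(n-1)
n = 10 + 1 = 11
2^(11 - 1) = 2^10 = 1024
Verification: sum of C(11,k) for even k = 1 + 55 + 330 + 462 + 165 + 11 = 1024
Result = 1024


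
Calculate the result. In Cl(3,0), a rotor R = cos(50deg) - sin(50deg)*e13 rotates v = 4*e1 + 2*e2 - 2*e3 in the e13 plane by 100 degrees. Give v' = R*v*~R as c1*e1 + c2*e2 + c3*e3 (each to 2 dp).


Rotor R = cos(50deg) - sin(50deg)*e13
Rotation angle theta = 2 * 50 = 100 degrees in the e13 plane (e1 -> e3).
The component perpendicular to the plane (e2) is invariant: v'_2 = v2 = 2.00
cos(100deg) = -0.1736, sin(100deg) = 0.9848
v'_1 = v1*cos(theta) - v3*sin(theta) = 4*(-0.1736) - (-2)*0.9848 = 1.28
v'_3 = v1*sin(theta) + v3*cos(theta) = 4*0.9848 + (-2)*(-0.1736) = 4.29
v' = 1.28*e1 + 2.00*e2 + 4.29*e3


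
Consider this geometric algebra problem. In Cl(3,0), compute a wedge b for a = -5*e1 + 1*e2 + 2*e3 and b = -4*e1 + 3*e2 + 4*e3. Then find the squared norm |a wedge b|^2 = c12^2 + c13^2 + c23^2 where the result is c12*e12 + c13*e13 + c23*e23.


a wedge b = (a1*b2 - a2*b1)*e12 + (a1*b3 - a3*b1)*e13 + (a2*b3 - a3*b2)*e23
e12 coeff: (-5)*3 - 1*(-4) = -15 - (-4) = -11
e13 coeff: (-5)*4 - 2*(-4) = -20 - (-8) = -12
e23 coeff: 1*4 - 2*3 = 4 - 6 = -2
|a wedge b|^2 = (-11)^2 + (-12)^2 + (-2)^2
= 121 + 144 + 4
= 269


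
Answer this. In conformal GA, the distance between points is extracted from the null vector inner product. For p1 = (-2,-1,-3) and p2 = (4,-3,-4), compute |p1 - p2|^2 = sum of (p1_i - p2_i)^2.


p1 - p2 = (-6, 2, 1)
|p1 - p2|^2 = (-6)^2 + 2^2 + 1^2
= 36 + 4 + 1
= 41


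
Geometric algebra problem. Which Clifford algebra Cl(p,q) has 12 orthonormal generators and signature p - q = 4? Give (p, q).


We need p + q = 12 and p - q = 4.
Adding: 2p = 12 + 4 = 16, so p = 8.
Then q = 12 - 8 = 4.
(p, q) = (8, 4)


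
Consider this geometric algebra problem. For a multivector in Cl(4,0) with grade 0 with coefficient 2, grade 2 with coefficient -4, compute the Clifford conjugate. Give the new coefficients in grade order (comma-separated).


Clifford conjugate sign for grade k: (-1)^(k(k+1)/2)
Grade 0: (-1)^(0*1/2) = (-1)^0 = 1, coeff 2 -> 2
Grade 2: (-1)^(2*3/2) = (-1)^3 = -1, coeff -4 -> 4
Conjugated coefficients: 2, 4


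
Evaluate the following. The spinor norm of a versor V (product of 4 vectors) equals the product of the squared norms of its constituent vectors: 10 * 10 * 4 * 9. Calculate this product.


Spinor norm N(V) = |v1|^2 * |v2|^2 * ... * |v4|^2
= 10 * 10 * 4 * 9
Running product: 10, 100, 400, 3600
N(V) = 3600


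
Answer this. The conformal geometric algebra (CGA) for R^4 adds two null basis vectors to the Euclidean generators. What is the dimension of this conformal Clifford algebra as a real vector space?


The conformal model of R^4 uses Cl(5,1): the 4 Euclidean generators plus two extra orthogonal generators e+ (e+^2 = +1) and e- (e-^2 = -1), from which the null vectors e0, einf are built.
Number of generators m = 4 + 2 = 6.
dim Cl(p,q) = 2^m = 2^6 = 64


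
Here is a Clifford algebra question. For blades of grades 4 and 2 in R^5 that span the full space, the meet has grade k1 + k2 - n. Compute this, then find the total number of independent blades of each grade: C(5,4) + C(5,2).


Meet grade = grade(A) + grade(B) - n
= 4 + 2 - 5 = 1
C(5,4) = 5
C(5,2) = 10
dim_A + dim_B = 5 + 10 = 15


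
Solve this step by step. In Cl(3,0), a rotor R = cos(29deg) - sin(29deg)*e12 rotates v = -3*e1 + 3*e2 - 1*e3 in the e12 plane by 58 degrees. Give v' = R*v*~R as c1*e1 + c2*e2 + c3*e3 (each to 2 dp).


Rotor R = cos(29deg) - sin(29deg)*e12
Rotation angle theta = 2 * 29 = 58 degrees in the e12 plane (e1 -> e2).
The component perpendicular to the plane (e3) is invariant: v'_3 = v3 = -1.00
cos(58deg) = 0.5299, sin(58deg) = 0.8480
v'_1 = v1*cos(theta) - v2*sin(theta) = -3*0.5299 - 3*0.8480 = -4.13
v'_2 = v1*sin(theta) + v2*cos(theta) = -3*0.8480 + 3*0.5299 = -0.95
v' = -4.13*e1 - 0.95*e2 - 1.00*e3


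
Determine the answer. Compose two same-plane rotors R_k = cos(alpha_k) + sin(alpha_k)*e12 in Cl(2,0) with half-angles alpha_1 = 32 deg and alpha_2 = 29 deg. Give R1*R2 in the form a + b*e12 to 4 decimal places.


Same-plane rotors commute and their half-angles add:
R1*R2 = cos(a1 + a2) + sin(a1 + a2)*e12.
a1 + a2 = 32 + 29 = 61 deg
cos(61 deg) = 0.4848
sin(61 deg) = 0.8746
R1*R2 = 0.4848 + 0.8746*e12


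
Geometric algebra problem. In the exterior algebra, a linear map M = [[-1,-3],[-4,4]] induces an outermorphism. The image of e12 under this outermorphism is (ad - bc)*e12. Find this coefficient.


The outermorphism of a linear map f sends e1^e2 to f(e1)^f(e2).
f(e1) = -1*e1 - 4*e2
f(e2) = -3*e1 + 4*e2
f(e1) ^ f(e2) = (-1*e1 - 4*e2) ^ (-3*e1 + 4*e2)
= (-1)*4*e12 + (-4)*(-3)*e21
= (-4 - 12)*e12
= -16*e12
Coefficient = -16


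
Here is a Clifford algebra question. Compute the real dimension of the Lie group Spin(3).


Spin(n) double-covers SO(n); both have Lie algebra so(n) of dimension n(n-1)/2.
n = 3
n(n-1) = 3 * 2 = 6
dim Spin(3) = 6/2 = 3


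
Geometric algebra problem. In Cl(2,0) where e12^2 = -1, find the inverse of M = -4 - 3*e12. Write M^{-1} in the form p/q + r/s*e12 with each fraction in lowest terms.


M = -4 - 3*e12, where e12^2 = -1.
Since M commutes with its reverse ~M = a - b*e12, M * ~M = a^2 - b^2*e12^2 = a^2 + b^2.
So M^{-1} = ~M / (a^2 + b^2) = (a - b*e12)/(a^2 + b^2).
a^2 + b^2 = 16 + 9 = 25
Scalar part = -4/25 = -4/25
Bivector coeff = 3/25 = 3/25
M^{-1} = -4/25 + 3/25*e12


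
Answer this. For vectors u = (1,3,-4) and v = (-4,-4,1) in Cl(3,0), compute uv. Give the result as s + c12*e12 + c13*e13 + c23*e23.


In Cl(3,0): e_i^2 = 1, e_ie_j = -e_je_i for i != j.
Scalar part = u . v = 1*(-4) + 3*(-4) + (-4)*1
= -4 + (-12) + (-4) = -20
e12 coeff = 1*(-4) - 3*(-4) = -4 - (-12) = 8
e13 coeff = 1*1 - (-4)*(-4) = 1 - 16 = -15
e23 coeff = 3*1 - (-4)*(-4) = 3 - 16 = -13
uv = -20 + 8*e12 - 15*e13 - 13*e23


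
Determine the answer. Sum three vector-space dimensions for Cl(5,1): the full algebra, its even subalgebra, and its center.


n = 5 + 1 = 6
Total dim = 2^6 = 64
Even subalgebra dim = 2^5 = 32
n is even, so center dim = 1
Sum = 64 + 32 + 1 = 97


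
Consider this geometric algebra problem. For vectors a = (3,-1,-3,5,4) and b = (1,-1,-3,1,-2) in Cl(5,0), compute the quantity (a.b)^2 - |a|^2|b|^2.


a . b = 3*1 + (-1)*(-1) + (-3)*(-3) + 5*1 + 4*(-2)
= 3 + 1 + 9 + 5 + (-8) = 10
|a|^2 = 3^2 + (-1)^2 + (-3)^2 + 5^2 + 4^2 = 60
|b|^2 = 1^2 + (-1)^2 + (-3)^2 + 1^2 + (-2)^2 = 16
(a.b)^2 = 10^2 = 100
|a|^2 * |b|^2 = 60 * 16 = 960
Result = 100 - 960 = -860
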